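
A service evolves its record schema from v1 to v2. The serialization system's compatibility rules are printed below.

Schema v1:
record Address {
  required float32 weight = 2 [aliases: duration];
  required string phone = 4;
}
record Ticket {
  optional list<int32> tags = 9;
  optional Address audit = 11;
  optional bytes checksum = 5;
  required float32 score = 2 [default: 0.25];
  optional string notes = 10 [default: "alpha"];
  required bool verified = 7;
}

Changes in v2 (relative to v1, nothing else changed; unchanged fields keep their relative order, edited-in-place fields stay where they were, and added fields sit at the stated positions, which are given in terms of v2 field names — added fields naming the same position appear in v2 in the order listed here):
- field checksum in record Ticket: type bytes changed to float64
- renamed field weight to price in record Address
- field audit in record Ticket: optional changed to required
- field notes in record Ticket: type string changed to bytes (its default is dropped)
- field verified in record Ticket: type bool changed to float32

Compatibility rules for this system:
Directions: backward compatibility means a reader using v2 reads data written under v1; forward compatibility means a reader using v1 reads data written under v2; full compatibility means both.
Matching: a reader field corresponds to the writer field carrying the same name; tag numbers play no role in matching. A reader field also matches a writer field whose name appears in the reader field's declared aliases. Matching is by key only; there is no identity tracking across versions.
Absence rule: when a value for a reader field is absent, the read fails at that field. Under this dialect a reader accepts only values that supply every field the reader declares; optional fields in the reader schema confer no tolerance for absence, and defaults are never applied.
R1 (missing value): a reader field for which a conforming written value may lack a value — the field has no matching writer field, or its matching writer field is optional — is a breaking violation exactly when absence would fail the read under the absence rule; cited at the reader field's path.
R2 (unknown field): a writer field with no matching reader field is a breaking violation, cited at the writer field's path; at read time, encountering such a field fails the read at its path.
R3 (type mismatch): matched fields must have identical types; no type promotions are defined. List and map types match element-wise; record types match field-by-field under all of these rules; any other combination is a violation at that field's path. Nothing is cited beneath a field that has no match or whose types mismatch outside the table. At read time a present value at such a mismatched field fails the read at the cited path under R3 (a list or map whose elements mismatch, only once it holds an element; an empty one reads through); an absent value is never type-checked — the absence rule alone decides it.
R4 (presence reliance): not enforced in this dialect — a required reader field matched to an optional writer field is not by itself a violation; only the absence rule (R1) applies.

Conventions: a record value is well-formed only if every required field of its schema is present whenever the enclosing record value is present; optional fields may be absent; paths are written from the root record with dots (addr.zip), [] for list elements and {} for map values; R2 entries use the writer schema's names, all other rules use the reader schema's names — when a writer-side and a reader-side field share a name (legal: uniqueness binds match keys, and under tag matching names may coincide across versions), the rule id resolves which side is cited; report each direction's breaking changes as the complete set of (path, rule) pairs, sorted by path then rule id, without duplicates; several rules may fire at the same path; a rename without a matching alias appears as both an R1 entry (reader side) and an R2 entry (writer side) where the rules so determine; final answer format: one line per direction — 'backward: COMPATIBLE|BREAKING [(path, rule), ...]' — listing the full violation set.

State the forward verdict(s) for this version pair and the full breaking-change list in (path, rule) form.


forward: BREAKING [(audit.price, R2), (audit.weight, R1), (checksum, R1), (checksum, R3), (notes, R1), (notes, R3), (tags, R1), (verified, R3)]

the writer's type comes first in each Ticket pair
forward pass over Ticket, reader schema v1, writer schema v2:
  tags: paired with writer tags (list<int32> -> list<int32>; writer optional)
  audit: paired with writer audit (Address -> Address; writer required)
  checksum: paired with writer checksum (float64 -> bytes; writer optional)
  score: paired with writer score (float32 -> float32; writer required)
  notes: paired with writer notes (bytes -> string; writer optional)
  verified: paired with writer verified (float32 -> bool; writer required)
  audit.weight: no writer match
  audit.phone: paired with writer audit.phone (string -> string; writer required)
  writer field audit.price has no reader counterpart
  rule R2 violated at audit.price
  rule R1 violated at audit.weight
  rule R1 violated at checksum
  rule R3 violated at checksum
  rule R1 violated at notes
  rule R3 violated at notes
  rule R1 violated at tags
  rule R3 violated at verified
  => forward verdict for Ticket: BREAKING, 8 violation(s)


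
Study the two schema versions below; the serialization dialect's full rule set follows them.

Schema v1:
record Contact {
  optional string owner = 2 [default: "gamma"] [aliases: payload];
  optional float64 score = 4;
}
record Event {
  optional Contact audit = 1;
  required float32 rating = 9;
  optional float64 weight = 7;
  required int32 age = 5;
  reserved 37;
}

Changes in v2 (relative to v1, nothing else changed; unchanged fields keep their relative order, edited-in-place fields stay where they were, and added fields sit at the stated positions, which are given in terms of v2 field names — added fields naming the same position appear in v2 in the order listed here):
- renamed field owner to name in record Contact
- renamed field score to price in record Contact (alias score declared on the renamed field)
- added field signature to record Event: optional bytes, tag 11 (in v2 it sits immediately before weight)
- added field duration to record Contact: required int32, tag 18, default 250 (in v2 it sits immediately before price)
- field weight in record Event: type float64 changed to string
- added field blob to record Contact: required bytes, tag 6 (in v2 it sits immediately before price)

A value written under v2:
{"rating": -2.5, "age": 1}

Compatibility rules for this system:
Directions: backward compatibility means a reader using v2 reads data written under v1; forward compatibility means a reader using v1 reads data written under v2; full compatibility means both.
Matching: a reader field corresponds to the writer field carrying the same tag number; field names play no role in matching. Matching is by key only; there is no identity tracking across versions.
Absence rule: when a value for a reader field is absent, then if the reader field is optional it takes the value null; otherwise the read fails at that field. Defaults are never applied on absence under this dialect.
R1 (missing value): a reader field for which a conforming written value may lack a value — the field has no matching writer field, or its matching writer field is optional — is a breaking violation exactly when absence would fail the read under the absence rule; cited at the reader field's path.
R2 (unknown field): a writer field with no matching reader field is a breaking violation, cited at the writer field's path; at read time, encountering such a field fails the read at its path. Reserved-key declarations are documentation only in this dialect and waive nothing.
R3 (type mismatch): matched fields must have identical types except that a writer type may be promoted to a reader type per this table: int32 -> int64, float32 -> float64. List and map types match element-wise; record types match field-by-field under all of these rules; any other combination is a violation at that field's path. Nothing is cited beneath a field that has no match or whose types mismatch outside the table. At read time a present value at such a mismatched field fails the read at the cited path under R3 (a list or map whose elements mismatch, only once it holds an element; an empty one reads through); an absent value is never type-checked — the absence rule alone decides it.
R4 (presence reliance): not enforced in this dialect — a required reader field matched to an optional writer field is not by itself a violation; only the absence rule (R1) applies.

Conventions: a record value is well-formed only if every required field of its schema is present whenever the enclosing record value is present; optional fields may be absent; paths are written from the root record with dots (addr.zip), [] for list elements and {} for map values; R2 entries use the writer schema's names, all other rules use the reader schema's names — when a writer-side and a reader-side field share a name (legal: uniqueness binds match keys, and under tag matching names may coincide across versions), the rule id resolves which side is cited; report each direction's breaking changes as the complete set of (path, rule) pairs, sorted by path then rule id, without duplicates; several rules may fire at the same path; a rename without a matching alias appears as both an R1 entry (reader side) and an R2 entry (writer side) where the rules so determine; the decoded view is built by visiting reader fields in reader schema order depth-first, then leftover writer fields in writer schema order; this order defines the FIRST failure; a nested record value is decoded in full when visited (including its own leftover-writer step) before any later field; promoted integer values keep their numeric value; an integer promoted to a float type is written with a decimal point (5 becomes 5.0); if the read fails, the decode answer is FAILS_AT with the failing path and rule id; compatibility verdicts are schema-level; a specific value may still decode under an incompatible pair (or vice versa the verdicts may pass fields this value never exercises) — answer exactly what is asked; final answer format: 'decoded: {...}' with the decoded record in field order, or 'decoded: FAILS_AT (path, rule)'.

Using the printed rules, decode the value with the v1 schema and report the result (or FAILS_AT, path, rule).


decoded: {"audit": null, "rating": -2.5, "weight": null, "age": 1}

the writer's type comes first in each Event pair
decoding the Event value with the v1 reader:
  audit := null (absent, optional -> null)
  rating := -2.5
  weight := null (absent, optional -> null)
  age := 1
  => decoded: {"audit": null, "rating": -2.5, "weight": null, "age": 1}
diffs on Event not affecting the asked answer:
  renamed field owner to name in record Contact -> no rule fires on it and the decoded Event view is identical with or without it
  renamed field score to price in record Contact (alias score declared on the renamed field) -> no rule fires on it and the decoded Event view is identical with or without it
  added field blob to record Contact: required bytes, tag 6 (in v2 it sits immediately before price) -> shifts the Event verdicts, not this decode
  added field duration to record Contact: required int32, tag 18, default 250 (in v2 it sits immediately before price) -> shifts the Event verdicts, not this decode
  field weight in record Event: type float64 changed to string -> shifts the Event verdicts, not this decode
  added field signature to record Event: optional bytes, tag 11 (in v2 it sits immediately before weight) -> shifts the Event verdicts, not this decode


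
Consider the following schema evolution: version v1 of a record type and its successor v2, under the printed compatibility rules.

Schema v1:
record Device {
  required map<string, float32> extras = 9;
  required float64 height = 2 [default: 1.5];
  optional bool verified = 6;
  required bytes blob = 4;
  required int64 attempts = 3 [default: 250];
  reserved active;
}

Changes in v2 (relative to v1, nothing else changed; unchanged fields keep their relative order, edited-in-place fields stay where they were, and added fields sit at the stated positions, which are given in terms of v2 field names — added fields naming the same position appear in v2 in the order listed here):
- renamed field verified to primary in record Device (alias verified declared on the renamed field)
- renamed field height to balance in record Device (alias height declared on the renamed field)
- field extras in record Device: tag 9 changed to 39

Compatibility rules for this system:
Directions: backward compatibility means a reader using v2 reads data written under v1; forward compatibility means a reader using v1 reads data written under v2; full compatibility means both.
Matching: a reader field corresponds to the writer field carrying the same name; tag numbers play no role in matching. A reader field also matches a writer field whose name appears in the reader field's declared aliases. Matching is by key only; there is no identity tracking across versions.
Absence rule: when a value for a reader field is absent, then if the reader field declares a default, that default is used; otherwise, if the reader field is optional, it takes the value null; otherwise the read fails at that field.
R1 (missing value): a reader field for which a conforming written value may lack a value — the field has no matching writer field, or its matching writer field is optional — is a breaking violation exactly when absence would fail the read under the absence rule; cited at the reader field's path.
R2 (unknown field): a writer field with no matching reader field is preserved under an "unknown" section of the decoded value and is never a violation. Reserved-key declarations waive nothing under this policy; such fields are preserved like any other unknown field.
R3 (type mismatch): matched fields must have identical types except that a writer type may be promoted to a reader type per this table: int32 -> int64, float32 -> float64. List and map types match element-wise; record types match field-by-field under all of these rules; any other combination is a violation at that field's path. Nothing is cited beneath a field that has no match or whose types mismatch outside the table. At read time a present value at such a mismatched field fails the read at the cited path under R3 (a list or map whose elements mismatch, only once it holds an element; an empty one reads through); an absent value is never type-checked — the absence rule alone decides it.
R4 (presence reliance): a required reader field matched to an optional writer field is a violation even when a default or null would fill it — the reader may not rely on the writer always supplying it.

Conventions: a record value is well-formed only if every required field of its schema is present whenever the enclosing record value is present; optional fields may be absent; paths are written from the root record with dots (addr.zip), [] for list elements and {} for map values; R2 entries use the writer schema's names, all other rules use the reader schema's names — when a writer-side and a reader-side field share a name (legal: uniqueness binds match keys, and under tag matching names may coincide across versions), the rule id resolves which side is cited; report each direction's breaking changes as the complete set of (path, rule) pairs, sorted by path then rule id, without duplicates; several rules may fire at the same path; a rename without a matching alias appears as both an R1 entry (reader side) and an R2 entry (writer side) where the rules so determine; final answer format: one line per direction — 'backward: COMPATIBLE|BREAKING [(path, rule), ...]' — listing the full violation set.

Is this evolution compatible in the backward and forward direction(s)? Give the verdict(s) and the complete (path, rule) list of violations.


the writer's type comes first in each Device pair
backward on Device — v2 reading data written by v1:
  map<string, float32> -> map<string, float32>, writer required: extras aligns to extras
  float64 -> float64, writer required: balance aligns to height
  bool -> bool, writer optional: primary aligns to verified
  bytes -> bytes, writer required: blob aligns to blob
  int64 -> int64, writer required: attempts aligns to attempts
  nothing fires on Device: backward is COMPATIBLE
forward on Device — v1 reading data written by v2:
  map<string, float32> -> map<string, float32>, writer required: extras aligns to extras
  height has no writer counterpart
  verified has no writer counterpart
  bytes -> bytes, writer required: blob aligns to blob
  int64 -> int64, writer required: attempts aligns to attempts
  writer balance: unknown to reader
  writer primary: unknown to reader
  nothing fires on Device: forward is COMPATIBLE

backward: COMPATIBLE []; forward: COMPATIBLE []


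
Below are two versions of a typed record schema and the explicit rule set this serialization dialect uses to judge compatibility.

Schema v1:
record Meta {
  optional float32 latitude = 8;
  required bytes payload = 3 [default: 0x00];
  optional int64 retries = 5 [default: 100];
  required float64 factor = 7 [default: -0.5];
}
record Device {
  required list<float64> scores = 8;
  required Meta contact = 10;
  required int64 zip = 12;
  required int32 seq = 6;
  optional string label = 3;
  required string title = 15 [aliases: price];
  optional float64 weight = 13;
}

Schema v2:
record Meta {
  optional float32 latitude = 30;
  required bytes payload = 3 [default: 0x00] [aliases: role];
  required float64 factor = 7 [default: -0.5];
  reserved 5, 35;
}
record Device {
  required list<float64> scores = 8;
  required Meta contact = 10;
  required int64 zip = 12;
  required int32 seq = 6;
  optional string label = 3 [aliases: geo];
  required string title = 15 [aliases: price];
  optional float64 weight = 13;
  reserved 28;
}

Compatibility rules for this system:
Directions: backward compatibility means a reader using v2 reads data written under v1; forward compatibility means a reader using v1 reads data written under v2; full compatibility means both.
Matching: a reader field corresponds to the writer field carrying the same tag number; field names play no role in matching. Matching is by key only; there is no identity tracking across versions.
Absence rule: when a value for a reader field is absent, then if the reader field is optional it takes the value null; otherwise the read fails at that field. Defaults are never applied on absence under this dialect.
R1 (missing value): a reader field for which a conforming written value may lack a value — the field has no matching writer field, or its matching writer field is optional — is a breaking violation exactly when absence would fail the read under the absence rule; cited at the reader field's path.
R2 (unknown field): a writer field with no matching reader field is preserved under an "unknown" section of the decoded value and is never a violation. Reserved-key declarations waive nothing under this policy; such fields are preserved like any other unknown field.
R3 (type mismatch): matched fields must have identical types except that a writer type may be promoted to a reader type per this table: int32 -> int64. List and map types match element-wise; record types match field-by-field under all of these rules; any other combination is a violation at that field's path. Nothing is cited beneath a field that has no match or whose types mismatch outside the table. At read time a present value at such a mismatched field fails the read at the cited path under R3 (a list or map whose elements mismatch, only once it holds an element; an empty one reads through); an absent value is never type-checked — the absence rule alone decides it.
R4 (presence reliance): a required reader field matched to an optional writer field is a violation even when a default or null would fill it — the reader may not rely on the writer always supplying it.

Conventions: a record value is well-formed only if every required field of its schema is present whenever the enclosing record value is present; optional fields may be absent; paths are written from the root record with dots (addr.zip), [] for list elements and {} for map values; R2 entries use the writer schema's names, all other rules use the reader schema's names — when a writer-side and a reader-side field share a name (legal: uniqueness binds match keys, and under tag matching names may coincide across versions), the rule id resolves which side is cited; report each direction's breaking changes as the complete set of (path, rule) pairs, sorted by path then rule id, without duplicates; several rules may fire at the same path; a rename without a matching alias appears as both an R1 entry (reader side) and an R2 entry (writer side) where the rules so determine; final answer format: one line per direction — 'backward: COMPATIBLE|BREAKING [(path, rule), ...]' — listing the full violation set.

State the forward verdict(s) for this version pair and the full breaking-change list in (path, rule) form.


forward: COMPATIBLE []

the writer's type comes first in each Device pair
forward on Device — v1 reading data written by v2:
  scores: paired with writer scores (list<float64> -> list<float64>; writer required)
  contact: paired with writer contact (Meta -> Meta; writer required)
  zip: paired with writer zip (int64 -> int64; writer required)
  seq: paired with writer seq (int32 -> int32; writer required)
  label: paired with writer label (string -> string; writer optional)
  title: paired with writer title (string -> string; writer required)
  weight: paired with writer weight (float64 -> float64; writer optional)
  contact.latitude has no writer counterpart
  contact.payload: paired with writer contact.payload (bytes -> bytes; writer required)
  contact.retries has no writer counterpart
  contact.factor: paired with writer contact.factor (float64 -> float64; writer required)
  contact.latitude (writer side), unknown to reader
  => no violations; forward on Device: COMPATIBLE
the other Device changes do not affect what is asked:
  removed field retries from record Meta (its key 5 joins the reserved list) -> no rule fires on it in Device's dialect; the asked verdict holds
  field latitude in record Meta: tag 8 changed to 30 -> no rule fires on it in Device's dialect; the asked verdict holds


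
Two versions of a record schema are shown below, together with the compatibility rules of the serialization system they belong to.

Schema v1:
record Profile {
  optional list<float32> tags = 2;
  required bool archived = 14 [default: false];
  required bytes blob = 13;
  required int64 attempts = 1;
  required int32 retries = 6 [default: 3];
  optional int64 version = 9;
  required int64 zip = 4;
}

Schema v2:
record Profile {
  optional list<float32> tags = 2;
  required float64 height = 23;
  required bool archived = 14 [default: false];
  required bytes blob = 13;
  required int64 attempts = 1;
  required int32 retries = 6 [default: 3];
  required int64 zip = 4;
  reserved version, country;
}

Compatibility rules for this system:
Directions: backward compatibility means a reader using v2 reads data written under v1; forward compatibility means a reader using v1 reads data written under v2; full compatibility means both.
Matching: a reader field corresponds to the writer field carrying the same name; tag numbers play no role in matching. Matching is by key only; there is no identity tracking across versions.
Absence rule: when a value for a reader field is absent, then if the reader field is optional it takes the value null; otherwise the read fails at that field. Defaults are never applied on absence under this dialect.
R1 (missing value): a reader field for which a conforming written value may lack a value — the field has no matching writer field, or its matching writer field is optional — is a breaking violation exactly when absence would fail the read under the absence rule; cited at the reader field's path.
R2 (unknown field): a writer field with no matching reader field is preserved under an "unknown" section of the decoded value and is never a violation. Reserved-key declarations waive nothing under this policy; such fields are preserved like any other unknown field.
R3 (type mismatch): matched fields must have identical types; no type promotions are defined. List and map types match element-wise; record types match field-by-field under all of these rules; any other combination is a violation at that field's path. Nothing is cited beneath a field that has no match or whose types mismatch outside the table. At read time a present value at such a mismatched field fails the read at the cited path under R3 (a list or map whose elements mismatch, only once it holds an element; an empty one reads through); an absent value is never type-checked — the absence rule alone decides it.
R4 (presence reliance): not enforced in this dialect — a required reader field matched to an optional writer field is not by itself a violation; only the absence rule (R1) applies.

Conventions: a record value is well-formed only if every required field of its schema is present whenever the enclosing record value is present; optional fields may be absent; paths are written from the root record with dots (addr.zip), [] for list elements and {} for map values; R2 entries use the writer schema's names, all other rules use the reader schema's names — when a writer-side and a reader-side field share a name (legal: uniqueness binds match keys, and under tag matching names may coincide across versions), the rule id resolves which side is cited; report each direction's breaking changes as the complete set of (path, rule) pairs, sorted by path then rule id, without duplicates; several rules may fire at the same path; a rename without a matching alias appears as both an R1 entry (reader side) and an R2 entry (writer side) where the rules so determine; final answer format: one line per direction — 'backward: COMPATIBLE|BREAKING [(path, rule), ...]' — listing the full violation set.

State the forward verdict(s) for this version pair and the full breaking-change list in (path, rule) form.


forward: COMPATIBLE []

the writer's type comes first in each Profile pair
forward for Profile (reader v1, writer v2):
  tags: paired with writer tags (list<float32> -> list<float32>; writer optional)
  archived: paired with writer archived (bool -> bool; writer required)
  blob: paired with writer blob (bytes -> bytes; writer required)
  attempts: paired with writer attempts (int64 -> int64; writer required)
  retries: paired with writer retries (int32 -> int32; writer required)
  version: no writer match
  zip: paired with writer zip (int64 -> int64; writer required)
  writer field height has no reader counterpart
  => forward: COMPATIBLE
ruling out the remaining Profile differences:
  removed field version from record Profile (its key "version" joins the reserved list) -> no rule fires on it in Profile's dialect; the asked verdict holds
  added field height to record Profile: required float64, tag 23 (in v2 it sits immediately before archived) -> affects backward compatibility only, which is not asked


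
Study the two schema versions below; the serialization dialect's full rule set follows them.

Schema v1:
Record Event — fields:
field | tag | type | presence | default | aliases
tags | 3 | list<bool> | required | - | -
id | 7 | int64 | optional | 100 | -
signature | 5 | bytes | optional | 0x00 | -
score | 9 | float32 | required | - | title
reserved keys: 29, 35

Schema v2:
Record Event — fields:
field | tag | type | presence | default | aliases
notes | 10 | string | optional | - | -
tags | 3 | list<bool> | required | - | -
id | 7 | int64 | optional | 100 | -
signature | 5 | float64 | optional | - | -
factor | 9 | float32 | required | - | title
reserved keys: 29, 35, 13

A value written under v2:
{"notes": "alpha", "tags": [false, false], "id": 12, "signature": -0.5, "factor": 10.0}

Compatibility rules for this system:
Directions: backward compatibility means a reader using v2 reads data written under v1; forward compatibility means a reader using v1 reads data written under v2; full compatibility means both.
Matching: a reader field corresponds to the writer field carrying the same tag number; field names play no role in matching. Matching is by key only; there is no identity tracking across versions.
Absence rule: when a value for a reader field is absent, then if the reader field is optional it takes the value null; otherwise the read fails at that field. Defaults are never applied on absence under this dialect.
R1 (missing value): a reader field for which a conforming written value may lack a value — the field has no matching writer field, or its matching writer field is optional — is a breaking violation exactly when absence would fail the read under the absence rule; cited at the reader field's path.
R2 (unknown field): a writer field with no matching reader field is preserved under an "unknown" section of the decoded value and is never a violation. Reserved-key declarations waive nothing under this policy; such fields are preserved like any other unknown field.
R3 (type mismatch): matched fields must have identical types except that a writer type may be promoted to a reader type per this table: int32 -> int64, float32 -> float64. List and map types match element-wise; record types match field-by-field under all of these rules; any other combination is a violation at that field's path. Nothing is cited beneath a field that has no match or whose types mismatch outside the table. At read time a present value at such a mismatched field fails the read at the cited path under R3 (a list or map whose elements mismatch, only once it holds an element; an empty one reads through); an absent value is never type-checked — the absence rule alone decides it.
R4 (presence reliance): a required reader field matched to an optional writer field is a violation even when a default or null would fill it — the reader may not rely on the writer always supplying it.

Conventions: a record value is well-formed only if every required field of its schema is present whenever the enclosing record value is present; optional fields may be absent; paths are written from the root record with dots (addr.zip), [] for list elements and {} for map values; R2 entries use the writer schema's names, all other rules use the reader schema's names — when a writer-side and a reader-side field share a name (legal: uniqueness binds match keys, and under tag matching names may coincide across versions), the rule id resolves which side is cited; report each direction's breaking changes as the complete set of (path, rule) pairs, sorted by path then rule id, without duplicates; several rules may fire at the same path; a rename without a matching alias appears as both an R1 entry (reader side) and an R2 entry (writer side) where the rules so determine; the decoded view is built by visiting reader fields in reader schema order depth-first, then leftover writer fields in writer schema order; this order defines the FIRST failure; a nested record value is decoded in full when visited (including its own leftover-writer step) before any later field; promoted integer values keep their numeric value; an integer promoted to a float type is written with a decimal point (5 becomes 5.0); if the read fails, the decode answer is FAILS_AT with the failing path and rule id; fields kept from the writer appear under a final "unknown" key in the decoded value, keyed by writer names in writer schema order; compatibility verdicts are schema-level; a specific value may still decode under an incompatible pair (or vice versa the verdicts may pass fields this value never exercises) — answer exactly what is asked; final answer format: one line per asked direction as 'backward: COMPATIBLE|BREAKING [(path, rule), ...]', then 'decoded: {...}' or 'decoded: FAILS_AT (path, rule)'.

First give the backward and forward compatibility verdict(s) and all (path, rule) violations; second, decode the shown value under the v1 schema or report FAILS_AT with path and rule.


backward: BREAKING [(signature, R3)]; forward: BREAKING [(signature, R3)]; decoded: FAILS_AT (signature, R3)

the writer's type comes first in each Event pair
checking backward for Event: reader v2 against writer v1:
  notes: no writer-side match
  writer required, list<bool> -> list<bool>: reader tags maps from writer tags
  writer optional, int64 -> int64: reader id maps from writer id
  writer optional, bytes -> float64: reader signature maps from writer signature
  writer required, float32 -> float32: reader factor maps from writer score
  R3 fires at signature
  => backward verdict for Event: BREAKING, 1 violation(s)
checking forward for Event: reader v1 against writer v2:
  writer required, list<bool> -> list<bool>: reader tags maps from writer tags
  writer optional, int64 -> int64: reader id maps from writer id
  writer optional, float64 -> bytes: reader signature maps from writer signature
  writer required, float32 -> float32: reader score maps from writer factor
  writer field notes has no reader counterpart
  R3 fires at signature
  => forward verdict for Event: BREAKING, 1 violation(s)
decode (reader v1):
  tags := [false, false]
  id := 12
  read fails at signature under R3
  => FAILS_AT (signature, R3)


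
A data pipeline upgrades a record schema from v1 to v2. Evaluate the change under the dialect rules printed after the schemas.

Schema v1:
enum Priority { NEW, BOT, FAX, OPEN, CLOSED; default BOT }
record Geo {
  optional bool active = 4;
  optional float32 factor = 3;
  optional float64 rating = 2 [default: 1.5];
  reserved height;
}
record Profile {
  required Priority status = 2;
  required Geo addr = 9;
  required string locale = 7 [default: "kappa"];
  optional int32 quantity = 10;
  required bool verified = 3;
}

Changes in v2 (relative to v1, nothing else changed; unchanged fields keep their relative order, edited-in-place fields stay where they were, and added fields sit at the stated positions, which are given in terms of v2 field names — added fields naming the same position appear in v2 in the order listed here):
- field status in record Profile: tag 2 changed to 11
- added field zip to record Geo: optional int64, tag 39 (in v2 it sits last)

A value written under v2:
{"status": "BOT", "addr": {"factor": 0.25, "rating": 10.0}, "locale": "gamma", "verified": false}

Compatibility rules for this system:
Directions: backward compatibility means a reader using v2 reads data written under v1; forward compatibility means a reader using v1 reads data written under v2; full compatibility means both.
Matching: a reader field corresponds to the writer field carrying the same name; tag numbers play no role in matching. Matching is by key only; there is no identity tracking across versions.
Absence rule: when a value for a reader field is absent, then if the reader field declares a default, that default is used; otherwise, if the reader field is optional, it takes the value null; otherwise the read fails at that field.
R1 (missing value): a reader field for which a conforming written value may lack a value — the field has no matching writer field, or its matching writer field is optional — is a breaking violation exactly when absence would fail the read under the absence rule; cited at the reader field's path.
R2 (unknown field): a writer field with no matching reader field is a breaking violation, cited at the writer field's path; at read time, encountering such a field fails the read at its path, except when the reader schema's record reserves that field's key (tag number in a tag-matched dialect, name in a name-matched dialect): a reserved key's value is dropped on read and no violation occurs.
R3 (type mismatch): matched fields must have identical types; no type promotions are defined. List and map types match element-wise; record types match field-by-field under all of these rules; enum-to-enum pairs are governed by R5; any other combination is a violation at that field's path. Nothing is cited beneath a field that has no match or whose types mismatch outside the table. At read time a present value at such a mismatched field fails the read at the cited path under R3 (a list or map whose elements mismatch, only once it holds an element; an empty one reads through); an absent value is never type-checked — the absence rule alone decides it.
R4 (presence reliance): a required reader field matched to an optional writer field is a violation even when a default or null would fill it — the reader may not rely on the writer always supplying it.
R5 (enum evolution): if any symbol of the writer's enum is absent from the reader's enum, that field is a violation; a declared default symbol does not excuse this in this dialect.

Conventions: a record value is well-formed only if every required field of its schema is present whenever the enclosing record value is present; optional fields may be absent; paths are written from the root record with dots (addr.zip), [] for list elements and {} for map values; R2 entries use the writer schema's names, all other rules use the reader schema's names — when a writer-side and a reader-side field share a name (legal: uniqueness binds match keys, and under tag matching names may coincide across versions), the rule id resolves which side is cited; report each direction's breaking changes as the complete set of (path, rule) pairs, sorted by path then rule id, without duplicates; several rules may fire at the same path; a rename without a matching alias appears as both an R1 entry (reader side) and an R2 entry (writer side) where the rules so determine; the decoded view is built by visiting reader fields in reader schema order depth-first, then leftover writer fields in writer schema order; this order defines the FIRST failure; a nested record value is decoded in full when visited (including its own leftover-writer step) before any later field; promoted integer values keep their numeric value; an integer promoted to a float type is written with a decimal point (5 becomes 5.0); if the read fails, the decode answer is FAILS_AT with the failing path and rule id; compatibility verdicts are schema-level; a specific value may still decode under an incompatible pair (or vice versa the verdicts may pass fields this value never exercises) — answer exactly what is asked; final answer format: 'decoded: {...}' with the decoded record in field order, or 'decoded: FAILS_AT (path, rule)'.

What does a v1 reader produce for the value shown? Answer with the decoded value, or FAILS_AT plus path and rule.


the writer's type comes first in each Profile pair
decode walk for Profile under reader schema v1:
  status := "BOT"
  addr.active := null (absent, optional -> null)
  addr.factor := 0.25
  addr.rating := 10.0
  locale := "gamma"
  quantity := null (absent, optional -> null)
  verified := false
  => decoded: {"status": "BOT", "addr": {"active": null, "factor": 0.25, "rating": 10.0}, "locale": "gamma", "quantity": null, "verified": false}
ruling out the remaining Profile differences:
  field status in record Profile: tag 2 changed to 11 -> fires no rule on Profile under this dialect and leaves the result unchanged
  added field zip to record Geo: optional int64, tag 39 (in v2 it sits last) -> schema-level compatibility only; this Profile value's decode is unchanged

decoded: {"status": "BOT", "addr": {"active": null, "factor": 0.25, "rating": 10.0}, "locale": "gamma", "quantity": null, "verified": false}


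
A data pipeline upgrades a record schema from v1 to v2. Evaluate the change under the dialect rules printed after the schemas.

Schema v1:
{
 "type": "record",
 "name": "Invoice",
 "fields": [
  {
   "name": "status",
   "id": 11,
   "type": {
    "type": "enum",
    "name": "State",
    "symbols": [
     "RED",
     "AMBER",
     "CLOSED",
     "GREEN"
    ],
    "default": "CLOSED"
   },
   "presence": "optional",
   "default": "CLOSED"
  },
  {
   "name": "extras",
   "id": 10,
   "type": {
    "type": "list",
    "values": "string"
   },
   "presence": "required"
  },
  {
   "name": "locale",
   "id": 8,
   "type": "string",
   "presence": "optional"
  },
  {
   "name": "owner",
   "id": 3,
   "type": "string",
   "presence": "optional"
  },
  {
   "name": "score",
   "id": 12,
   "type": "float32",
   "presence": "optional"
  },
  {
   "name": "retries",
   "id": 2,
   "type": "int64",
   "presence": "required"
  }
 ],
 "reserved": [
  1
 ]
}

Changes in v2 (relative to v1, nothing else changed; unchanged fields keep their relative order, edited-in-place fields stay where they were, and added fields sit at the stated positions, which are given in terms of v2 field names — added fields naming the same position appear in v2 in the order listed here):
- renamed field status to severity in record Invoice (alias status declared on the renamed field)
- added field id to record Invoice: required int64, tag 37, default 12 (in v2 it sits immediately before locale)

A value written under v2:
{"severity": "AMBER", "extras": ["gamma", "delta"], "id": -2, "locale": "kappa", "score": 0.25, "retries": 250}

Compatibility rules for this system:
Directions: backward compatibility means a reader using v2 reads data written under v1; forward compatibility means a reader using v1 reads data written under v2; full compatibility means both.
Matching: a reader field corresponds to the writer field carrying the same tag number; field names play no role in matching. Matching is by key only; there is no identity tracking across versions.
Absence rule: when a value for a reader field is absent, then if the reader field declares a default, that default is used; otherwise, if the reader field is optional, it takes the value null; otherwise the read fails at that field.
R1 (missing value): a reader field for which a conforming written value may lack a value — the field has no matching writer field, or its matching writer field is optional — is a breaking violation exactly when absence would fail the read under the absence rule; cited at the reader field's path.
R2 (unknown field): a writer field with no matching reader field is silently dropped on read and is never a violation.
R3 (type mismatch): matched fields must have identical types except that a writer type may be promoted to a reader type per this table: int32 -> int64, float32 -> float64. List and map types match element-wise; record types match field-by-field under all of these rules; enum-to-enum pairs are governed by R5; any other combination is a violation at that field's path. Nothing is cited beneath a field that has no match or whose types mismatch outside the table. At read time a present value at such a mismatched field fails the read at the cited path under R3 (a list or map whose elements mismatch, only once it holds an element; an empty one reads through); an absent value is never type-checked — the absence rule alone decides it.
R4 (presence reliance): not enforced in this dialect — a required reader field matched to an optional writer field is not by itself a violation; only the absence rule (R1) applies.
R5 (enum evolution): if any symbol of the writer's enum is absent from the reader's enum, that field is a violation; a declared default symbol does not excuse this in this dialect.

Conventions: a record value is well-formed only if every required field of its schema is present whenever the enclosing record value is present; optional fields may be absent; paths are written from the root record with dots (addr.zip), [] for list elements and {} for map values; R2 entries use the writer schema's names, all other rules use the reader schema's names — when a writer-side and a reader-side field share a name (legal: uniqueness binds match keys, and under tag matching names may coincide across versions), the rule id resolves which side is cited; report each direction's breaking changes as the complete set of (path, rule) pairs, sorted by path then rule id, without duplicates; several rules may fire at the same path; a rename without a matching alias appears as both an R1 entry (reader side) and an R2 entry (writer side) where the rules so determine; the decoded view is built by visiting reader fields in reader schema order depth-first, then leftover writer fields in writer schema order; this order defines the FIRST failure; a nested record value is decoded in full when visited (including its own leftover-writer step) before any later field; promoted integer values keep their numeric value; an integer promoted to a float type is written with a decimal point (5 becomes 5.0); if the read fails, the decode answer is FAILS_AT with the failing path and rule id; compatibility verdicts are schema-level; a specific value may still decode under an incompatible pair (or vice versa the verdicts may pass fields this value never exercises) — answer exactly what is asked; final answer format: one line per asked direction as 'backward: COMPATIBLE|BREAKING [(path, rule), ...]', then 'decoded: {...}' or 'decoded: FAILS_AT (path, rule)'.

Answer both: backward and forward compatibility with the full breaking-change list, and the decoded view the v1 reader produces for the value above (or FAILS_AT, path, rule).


backward: COMPATIBLE []; forward: COMPATIBLE []; decoded: {"status": "AMBER", "extras": ["gamma", "delta"], "locale": "kappa", "owner": null, "score": 0.25, "retries": 250}

in Invoice below, arrows point writer -> reader
backward analysis of Invoice with v2 as reader and v1 as writer:
  writer optional, State -> State: reader severity maps from writer status
  writer required, list<string> -> list<string>: reader extras maps from writer extras
  no writer field matches reader id
  writer optional, string -> string: reader locale maps from writer locale
  writer optional, string -> string: reader owner maps from writer owner
  writer optional, float32 -> float32: reader score maps from writer score
  writer required, int64 -> int64: reader retries maps from writer retries
  => backward verdict for Invoice: COMPATIBLE, no violations
forward analysis of Invoice with v1 as reader and v2 as writer:
  writer optional, State -> State: reader status maps from writer severity
  writer required, list<string> -> list<string>: reader extras maps from writer extras
  writer optional, string -> string: reader locale maps from writer locale
  writer optional, string -> string: reader owner maps from writer owner
  writer optional, float32 -> float32: reader score maps from writer score
  writer required, int64 -> int64: reader retries maps from writer retries
  writer id: unknown to reader
  => forward verdict for Invoice: COMPATIBLE, no violations
migrating the Invoice value to v1:
  status := "AMBER" (from writer severity)
  extras := ["gamma", "delta"]
  locale := "kappa"
  owner := null (missing; optional => null)
  score := 0.25
  retries := 250
  writer id: no reader field; dropped
  => decoded: {"status": "AMBER", "extras": ["gamma", "delta"], "locale": "kappa", "owner": null, "score": 0.25, "retries": 250}
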